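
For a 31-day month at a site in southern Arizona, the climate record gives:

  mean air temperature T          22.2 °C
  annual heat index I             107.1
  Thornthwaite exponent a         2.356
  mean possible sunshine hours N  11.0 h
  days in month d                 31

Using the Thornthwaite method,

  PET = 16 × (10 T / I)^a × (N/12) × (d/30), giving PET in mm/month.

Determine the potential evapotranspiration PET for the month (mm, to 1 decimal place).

10T/I = 10 × 22.2 / 107.1 = 2.0728
(10T/I)^a = 2.0728^2.356 = 5.5694
Uncorrected PET = 16 × 5.5694 = 89.110 mm
Correction = (N/12)(d/30) = (11.0/12)(31/30) = 0.9472
PET = 89.110 × 0.9472 = 84.405 mm/month

84.4 mm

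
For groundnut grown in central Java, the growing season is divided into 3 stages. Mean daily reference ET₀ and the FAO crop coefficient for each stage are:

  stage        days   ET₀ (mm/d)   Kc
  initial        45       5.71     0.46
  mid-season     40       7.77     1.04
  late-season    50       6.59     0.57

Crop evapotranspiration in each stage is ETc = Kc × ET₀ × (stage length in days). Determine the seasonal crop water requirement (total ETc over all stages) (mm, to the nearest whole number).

629 mm

initial: 0.46 × 5.71 × 45 = 118.20 mm
mid-season: 1.04 × 7.77 × 40 = 323.23 mm
late-season: 0.57 × 6.59 × 50 = 187.82 mm
Seasonal total = 629.25 mm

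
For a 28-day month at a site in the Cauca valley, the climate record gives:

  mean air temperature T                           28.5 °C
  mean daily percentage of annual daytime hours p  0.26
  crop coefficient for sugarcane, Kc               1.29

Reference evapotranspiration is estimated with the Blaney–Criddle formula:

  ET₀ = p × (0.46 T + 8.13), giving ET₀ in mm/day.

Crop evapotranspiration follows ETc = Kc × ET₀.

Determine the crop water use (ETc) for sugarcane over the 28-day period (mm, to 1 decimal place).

199.5 mm

ET₀ = 0.26 × (0.46 × 28.5 + 8.13) = 0.26 × 21.240 = 5.5224 mm/d
ETc = Kc × ET₀ = 1.29 × 5.5224 = 7.1239 mm/d
Over 28 days: 7.1239 × 28 = 199.469 mm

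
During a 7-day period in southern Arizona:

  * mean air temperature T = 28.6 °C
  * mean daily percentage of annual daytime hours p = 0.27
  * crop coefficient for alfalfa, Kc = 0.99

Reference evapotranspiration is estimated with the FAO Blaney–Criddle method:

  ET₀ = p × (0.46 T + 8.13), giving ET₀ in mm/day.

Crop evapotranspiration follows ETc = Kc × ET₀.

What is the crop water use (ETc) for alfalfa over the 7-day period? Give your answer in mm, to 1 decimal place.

ET₀ = 0.27 × (0.46 × 28.6 + 8.13) = 0.27 × 21.286 = 5.7472 mm/d
ETc = Kc × ET₀ = 0.99 × 5.7472 = 5.6897 mm/d
Over 7 days: 5.6897 × 7 = 39.828 mm

39.8 mm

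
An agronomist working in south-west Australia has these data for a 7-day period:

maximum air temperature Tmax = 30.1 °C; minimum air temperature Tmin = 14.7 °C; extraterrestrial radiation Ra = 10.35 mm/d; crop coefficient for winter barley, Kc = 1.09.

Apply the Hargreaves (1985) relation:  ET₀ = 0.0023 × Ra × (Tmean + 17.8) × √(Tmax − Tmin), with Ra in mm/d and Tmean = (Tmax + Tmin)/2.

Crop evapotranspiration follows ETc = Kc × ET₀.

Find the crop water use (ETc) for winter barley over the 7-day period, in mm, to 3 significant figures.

28.7 mm

Tmean = (30.1 + 14.7)/2 = 22.40 °C
ET₀ = 0.0023 × 10.35 × (22.40 + 17.8) × √15.4 = 0.0023 × 10.35 × 40.20 × 3.9243 = 3.7554 mm/d
ETc = Kc × ET₀ = 1.09 × 3.7554 = 4.0934 mm/d
Over 7 days: 4.0934 × 7 = 28.654 mm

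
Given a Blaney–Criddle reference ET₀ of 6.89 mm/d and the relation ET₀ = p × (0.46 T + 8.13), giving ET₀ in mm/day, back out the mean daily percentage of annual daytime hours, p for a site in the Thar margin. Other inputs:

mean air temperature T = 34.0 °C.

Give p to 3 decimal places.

0.290

p = ET₀ / (0.46 T + 8.13) = 6.89 / (0.46 × 34.0 + 8.13) = 6.89 / 23.770 = 0.2899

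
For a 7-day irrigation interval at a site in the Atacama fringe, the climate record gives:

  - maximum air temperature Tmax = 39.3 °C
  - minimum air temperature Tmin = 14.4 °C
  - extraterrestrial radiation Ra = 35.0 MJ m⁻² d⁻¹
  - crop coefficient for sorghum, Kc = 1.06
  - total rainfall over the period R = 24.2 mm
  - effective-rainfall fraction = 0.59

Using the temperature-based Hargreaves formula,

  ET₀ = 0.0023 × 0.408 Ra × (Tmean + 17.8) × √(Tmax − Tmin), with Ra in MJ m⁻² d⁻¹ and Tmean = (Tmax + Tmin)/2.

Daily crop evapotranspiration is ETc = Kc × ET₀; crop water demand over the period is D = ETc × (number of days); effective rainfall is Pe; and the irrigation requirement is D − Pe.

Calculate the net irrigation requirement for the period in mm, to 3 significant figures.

40.0 mm

Tmean = (39.3 + 14.4)/2 = 26.85 °C
0.408 Ra = 0.408 × 35.0 = 14.2800 mm/d equivalent
ET₀ = 0.0023 × 14.2800 × (26.85 + 17.8) × √24.9 = 0.0023 × 14.2800 × 44.65 × 4.9900 = 7.3178 mm/d
ETc = Kc × ET₀ = 1.06 × 7.3178 = 7.7569 mm/d
Crop demand D = ETc × 7 d = 7.7569 × 7 = 54.298 mm
Pe = 0.59 × 24.2 = 14.278 mm
D − Pe = 54.298 − 14.278 = 40.020 mm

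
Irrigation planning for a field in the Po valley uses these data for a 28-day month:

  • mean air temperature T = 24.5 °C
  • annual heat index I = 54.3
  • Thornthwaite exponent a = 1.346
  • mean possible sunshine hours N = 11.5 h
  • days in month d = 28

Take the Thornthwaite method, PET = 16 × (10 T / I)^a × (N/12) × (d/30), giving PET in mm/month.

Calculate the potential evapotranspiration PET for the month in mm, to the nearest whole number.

109 mm

10T/I = 10 × 24.5 / 54.3 = 4.5120
(10T/I)^a = 4.5120^1.346 = 7.5994
Uncorrected PET = 16 × 7.5994 = 121.590 mm
Correction = (N/12)(d/30) = (11.5/12)(28/30) = 0.8944
PET = 121.590 × 0.8944 = 108.750 mm/month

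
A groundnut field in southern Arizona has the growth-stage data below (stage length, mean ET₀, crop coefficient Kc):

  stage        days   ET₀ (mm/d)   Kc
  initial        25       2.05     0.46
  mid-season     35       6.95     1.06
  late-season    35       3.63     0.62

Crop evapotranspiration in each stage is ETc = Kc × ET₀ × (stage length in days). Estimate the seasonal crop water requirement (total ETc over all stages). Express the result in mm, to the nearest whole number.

initial: 0.46 × 2.05 × 25 = 23.58 mm
mid-season: 1.06 × 6.95 × 35 = 257.85 mm
late-season: 0.62 × 3.63 × 35 = 78.77 mm
Seasonal total = 360.20 mm

360 mm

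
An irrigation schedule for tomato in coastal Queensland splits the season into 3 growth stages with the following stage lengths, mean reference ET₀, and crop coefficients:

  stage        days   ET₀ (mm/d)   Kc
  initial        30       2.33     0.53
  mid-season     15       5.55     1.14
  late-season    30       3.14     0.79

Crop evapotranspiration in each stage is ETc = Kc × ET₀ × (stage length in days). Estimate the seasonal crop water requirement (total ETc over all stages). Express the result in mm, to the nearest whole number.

initial: 0.53 × 2.33 × 30 = 37.05 mm
mid-season: 1.14 × 5.55 × 15 = 94.91 mm
late-season: 0.79 × 3.14 × 30 = 74.42 mm
Seasonal total = 206.38 mm

206 mm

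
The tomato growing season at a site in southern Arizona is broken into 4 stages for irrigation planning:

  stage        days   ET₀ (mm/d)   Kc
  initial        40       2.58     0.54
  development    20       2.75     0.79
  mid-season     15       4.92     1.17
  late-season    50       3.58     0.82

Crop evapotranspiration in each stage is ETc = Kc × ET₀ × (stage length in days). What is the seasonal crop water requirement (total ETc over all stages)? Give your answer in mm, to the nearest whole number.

initial: 0.54 × 2.58 × 40 = 55.73 mm
development: 0.79 × 2.75 × 20 = 43.45 mm
mid-season: 1.17 × 4.92 × 15 = 86.35 mm
late-season: 0.82 × 3.58 × 50 = 146.78 mm
Seasonal total = 332.31 mm

332 mm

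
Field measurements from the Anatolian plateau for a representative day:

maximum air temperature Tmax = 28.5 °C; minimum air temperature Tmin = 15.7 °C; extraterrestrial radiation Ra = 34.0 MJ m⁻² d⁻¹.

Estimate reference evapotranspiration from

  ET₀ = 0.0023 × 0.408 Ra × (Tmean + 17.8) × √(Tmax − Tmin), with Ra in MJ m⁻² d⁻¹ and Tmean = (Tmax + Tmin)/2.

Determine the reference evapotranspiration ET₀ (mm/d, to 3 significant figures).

Tmean = (28.5 + 15.7)/2 = 22.10 °C
0.408 Ra = 0.408 × 34.0 = 13.8720 mm/d equivalent
ET₀ = 0.0023 × 13.8720 × (22.10 + 17.8) × √12.8 = 0.0023 × 13.8720 × 39.90 × 3.5777 = 4.5545 mm/d

4.55 mm/d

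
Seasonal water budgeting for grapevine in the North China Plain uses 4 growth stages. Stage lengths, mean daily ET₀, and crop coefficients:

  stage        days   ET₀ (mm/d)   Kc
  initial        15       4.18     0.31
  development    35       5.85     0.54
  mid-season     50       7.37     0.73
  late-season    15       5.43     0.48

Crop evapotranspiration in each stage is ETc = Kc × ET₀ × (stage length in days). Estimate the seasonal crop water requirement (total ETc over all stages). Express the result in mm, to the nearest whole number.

initial: 0.31 × 4.18 × 15 = 19.44 mm
development: 0.54 × 5.85 × 35 = 110.57 mm
mid-season: 0.73 × 7.37 × 50 = 269.01 mm
late-season: 0.48 × 5.43 × 15 = 39.10 mm
Seasonal total = 438.12 mm

438 mm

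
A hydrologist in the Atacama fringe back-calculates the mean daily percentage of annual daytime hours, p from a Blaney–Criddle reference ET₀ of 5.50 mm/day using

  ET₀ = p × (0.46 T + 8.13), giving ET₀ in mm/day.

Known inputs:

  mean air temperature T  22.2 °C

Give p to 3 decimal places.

p = ET₀ / (0.46 T + 8.13) = 5.50 / (0.46 × 22.2 + 8.13) = 5.50 / 18.342 = 0.2999

0.300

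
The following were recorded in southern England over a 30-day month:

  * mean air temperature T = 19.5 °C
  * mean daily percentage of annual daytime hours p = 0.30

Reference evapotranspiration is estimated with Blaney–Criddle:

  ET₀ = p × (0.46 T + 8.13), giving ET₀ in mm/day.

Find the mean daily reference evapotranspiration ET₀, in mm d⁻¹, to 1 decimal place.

ET₀ = 0.30 × (0.46 × 19.5 + 8.13) = 0.30 × 17.100 = 5.1300 mm/d

5.1 mm d⁻¹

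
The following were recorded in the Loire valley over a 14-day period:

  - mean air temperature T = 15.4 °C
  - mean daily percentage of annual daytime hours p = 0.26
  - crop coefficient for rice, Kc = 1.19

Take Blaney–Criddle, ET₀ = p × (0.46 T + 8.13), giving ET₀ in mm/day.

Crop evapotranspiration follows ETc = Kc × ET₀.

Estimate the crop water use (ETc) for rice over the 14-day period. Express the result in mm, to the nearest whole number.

66 mm

ET₀ = 0.26 × (0.46 × 15.4 + 8.13) = 0.26 × 15.214 = 3.9556 mm/d
ETc = Kc × ET₀ = 1.19 × 3.9556 = 4.7072 mm/d
Over 14 days: 4.7072 × 14 = 65.901 mm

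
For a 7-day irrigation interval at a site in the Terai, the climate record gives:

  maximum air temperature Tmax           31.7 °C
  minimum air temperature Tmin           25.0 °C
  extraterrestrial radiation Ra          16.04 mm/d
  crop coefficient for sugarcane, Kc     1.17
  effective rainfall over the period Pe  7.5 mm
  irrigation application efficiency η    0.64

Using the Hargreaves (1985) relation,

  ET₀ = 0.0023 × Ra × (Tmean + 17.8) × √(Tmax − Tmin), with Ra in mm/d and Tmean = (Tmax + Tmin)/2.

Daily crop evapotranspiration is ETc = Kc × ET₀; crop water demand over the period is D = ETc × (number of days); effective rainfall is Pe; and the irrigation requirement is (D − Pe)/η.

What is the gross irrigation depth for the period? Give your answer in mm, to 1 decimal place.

44.7 mm

Tmean = (31.7 + 25.0)/2 = 28.35 °C
ET₀ = 0.0023 × 16.04 × (28.35 + 17.8) × √6.7 = 0.0023 × 16.04 × 46.15 × 2.5884 = 4.4069 mm/d
ETc = Kc × ET₀ = 1.17 × 4.4069 = 5.1561 mm/d
Crop demand D = ETc × 7 d = 5.1561 × 7 = 36.093 mm
D − Pe = 36.093 − 7.5 = 28.593 mm
Gross irrigation = 28.593 / 0.64 = 44.677 mm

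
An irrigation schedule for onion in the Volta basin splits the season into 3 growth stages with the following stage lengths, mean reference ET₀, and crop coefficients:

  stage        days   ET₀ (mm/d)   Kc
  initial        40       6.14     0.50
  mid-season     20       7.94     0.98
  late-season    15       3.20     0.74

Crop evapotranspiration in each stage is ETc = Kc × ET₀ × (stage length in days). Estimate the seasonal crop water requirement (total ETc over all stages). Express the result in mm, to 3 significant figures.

314 mm

initial: 0.50 × 6.14 × 40 = 122.80 mm
mid-season: 0.98 × 7.94 × 20 = 155.62 mm
late-season: 0.74 × 3.20 × 15 = 35.52 mm
Seasonal total = 313.94 mm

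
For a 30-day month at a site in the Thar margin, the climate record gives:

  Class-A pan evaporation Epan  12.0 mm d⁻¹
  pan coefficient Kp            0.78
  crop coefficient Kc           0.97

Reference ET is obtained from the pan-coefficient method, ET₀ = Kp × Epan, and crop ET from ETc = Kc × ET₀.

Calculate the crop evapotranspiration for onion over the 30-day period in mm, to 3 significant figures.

ET₀ = 0.78 × 12.0 = 9.3600 mm/d
ETc = Kc × ET₀ = 0.97 × 9.3600 = 9.0792 mm/d
Over 30 days: 9.0792 × 30 = 272.376 mm

272 mm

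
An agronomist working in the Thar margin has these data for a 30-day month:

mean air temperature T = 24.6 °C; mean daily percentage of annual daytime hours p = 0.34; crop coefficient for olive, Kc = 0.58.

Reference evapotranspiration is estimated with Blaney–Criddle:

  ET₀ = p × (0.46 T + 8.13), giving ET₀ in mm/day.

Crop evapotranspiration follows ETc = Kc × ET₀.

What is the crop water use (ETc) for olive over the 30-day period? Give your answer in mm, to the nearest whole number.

ET₀ = 0.34 × (0.46 × 24.6 + 8.13) = 0.34 × 19.446 = 6.6116 mm/d
ETc = Kc × ET₀ = 0.58 × 6.6116 = 3.8347 mm/d
Over 30 days: 3.8347 × 30 = 115.041 mm

115 mm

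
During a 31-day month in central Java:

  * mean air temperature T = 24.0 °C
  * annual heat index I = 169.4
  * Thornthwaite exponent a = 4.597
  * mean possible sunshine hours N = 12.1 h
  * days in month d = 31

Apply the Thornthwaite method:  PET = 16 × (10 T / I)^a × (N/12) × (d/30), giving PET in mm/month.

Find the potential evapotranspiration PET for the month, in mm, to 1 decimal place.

82.7 mm

10T/I = 10 × 24.0 / 169.4 = 1.4168
(10T/I)^a = 1.4168^4.597 = 4.9610
Uncorrected PET = 16 × 4.9610 = 79.376 mm
Correction = (N/12)(d/30) = (12.1/12)(31/30) = 1.0419
PET = 79.376 × 1.0419 = 82.702 mm/month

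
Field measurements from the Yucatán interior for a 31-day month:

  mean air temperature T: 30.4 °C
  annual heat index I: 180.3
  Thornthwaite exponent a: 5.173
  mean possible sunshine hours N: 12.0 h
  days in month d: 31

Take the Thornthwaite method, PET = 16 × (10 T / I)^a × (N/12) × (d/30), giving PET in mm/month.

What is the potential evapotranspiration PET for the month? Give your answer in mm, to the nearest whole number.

10T/I = 10 × 30.4 / 180.3 = 1.6861
(10T/I)^a = 1.6861^5.173 = 14.9165
Uncorrected PET = 16 × 14.9165 = 238.664 mm
Correction = (N/12)(d/30) = (12.0/12)(31/30) = 1.0333
PET = 238.664 × 1.0333 = 246.612 mm/month

247 mm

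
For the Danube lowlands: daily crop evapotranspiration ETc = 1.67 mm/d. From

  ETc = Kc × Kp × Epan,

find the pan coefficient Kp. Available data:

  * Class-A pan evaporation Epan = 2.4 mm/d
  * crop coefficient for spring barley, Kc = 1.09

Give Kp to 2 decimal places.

0.64

ETc = Kc × Kp × Epan  ⇒  Kp = ETc / (Kc × Epan)
Kp = 1.67 / (1.09 × 2.4) = 1.67 / 2.616 = 0.6384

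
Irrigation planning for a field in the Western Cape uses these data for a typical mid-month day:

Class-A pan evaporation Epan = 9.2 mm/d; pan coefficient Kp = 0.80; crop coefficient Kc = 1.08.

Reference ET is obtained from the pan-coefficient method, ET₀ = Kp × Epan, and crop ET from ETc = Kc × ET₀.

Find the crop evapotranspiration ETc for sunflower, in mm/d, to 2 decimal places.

ET₀ = 0.80 × 9.2 = 7.3600 mm/d
ETc = Kc × ET₀ = 1.08 × 7.3600 = 7.9488 mm/d

7.95 mm/d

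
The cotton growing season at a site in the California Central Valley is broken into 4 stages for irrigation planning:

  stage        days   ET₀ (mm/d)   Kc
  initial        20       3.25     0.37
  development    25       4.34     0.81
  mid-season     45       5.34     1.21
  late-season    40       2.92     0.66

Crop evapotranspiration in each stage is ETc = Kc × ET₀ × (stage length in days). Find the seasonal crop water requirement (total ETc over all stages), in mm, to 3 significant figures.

480 mm

initial: 0.37 × 3.25 × 20 = 24.05 mm
development: 0.81 × 4.34 × 25 = 87.89 mm
mid-season: 1.21 × 5.34 × 45 = 290.76 mm
late-season: 0.66 × 2.92 × 40 = 77.09 mm
Seasonal total = 479.79 mm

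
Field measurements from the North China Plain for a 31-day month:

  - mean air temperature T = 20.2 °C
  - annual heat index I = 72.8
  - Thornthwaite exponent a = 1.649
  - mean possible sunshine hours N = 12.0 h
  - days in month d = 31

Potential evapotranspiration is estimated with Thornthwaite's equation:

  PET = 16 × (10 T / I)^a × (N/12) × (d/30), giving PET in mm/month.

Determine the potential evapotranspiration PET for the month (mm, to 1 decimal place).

89.0 mm

10T/I = 10 × 20.2 / 72.8 = 2.7747
(10T/I)^a = 2.7747^1.649 = 5.3810
Uncorrected PET = 16 × 5.3810 = 86.096 mm
Correction = (N/12)(d/30) = (12.0/12)(31/30) = 1.0333
PET = 86.096 × 1.0333 = 88.963 mm/month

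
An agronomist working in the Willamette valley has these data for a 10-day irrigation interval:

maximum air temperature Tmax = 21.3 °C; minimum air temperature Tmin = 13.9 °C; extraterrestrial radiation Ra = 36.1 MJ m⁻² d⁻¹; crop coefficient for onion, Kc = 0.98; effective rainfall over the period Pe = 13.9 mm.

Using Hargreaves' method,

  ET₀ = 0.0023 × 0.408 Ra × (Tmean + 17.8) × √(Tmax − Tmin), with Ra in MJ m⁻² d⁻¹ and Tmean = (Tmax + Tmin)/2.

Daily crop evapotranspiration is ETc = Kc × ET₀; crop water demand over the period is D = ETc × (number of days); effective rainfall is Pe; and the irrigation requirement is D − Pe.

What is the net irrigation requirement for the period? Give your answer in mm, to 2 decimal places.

Tmean = (21.3 + 13.9)/2 = 17.60 °C
0.408 Ra = 0.408 × 36.1 = 14.7288 mm/d equivalent
ET₀ = 0.0023 × 14.7288 × (17.60 + 17.8) × √7.4 = 0.0023 × 14.7288 × 35.40 × 2.7203 = 3.2622 mm/d
ETc = Kc × ET₀ = 0.98 × 3.2622 = 3.1970 mm/d
Crop demand D = ETc × 10 d = 3.1970 × 10 = 31.970 mm
D − Pe = 31.970 − 13.9 = 18.070 mm

18.07 mm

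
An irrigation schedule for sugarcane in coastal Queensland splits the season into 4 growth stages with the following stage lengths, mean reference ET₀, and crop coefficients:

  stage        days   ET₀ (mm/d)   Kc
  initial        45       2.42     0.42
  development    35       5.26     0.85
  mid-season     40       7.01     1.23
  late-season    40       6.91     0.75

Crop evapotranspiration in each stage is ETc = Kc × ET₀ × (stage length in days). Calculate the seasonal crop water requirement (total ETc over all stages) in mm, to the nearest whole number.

754 mm

initial: 0.42 × 2.42 × 45 = 45.74 mm
development: 0.85 × 5.26 × 35 = 156.49 mm
mid-season: 1.23 × 7.01 × 40 = 344.89 mm
late-season: 0.75 × 6.91 × 40 = 207.30 mm
Seasonal total = 754.42 mm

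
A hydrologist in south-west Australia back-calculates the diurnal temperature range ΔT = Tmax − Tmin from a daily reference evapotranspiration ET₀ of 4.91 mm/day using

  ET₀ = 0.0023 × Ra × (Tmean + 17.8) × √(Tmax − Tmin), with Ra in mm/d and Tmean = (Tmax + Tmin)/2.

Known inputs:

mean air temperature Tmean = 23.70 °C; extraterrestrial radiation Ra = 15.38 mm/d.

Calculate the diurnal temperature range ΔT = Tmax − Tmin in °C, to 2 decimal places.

11.19 °C

√ΔT = ET₀ / [0.0023 × Ra × (Tmean+17.8)] = 4.91 / (0.0023 × 15.38 × 41.50) = 3.3446
ΔT = 3.3446² = 11.186 °C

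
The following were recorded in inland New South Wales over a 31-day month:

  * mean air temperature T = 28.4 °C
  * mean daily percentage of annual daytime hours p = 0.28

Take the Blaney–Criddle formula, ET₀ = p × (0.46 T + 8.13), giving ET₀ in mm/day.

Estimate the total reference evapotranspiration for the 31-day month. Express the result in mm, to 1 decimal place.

ET₀ = 0.28 × (0.46 × 28.4 + 8.13) = 0.28 × 21.194 = 5.9343 mm/d
Monthly total = 5.9343 × 31 = 183.963 mm

184.0 mm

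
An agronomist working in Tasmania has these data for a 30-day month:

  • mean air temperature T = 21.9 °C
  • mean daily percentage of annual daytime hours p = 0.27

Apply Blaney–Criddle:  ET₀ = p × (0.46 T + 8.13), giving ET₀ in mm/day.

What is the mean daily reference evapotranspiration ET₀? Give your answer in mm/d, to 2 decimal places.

4.92 mm/d

ET₀ = 0.27 × (0.46 × 21.9 + 8.13) = 0.27 × 18.204 = 4.9151 mm/d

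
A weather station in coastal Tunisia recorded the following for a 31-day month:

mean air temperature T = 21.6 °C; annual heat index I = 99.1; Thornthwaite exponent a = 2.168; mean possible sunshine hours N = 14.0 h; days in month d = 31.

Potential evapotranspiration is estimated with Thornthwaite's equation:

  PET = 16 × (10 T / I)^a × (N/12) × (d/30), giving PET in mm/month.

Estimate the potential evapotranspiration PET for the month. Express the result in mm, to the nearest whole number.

104 mm

10T/I = 10 × 21.6 / 99.1 = 2.1796
(10T/I)^a = 2.1796^2.168 = 5.4150
Uncorrected PET = 16 × 5.4150 = 86.640 mm
Correction = (N/12)(d/30) = (14.0/12)(31/30) = 1.2056
PET = 86.640 × 1.2056 = 104.453 mm/month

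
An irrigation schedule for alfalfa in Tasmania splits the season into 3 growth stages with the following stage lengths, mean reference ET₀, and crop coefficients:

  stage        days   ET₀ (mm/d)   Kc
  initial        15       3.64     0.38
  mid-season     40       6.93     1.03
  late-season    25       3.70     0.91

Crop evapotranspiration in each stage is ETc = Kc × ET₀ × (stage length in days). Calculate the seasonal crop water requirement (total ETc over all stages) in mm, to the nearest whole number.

390 mm

initial: 0.38 × 3.64 × 15 = 20.75 mm
mid-season: 1.03 × 6.93 × 40 = 285.52 mm
late-season: 0.91 × 3.70 × 25 = 84.18 mm
Seasonal total = 390.45 mm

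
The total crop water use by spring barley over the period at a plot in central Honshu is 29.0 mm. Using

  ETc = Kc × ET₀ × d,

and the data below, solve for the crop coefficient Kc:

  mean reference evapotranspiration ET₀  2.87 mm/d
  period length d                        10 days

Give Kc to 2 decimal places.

ETc = Kc × ET₀ × d  ⇒  Kc = ETc / (ET₀ × d)
Kc = 29.0 / (2.87 × 10) = 29.0 / 28.70 = 1.0105

1.01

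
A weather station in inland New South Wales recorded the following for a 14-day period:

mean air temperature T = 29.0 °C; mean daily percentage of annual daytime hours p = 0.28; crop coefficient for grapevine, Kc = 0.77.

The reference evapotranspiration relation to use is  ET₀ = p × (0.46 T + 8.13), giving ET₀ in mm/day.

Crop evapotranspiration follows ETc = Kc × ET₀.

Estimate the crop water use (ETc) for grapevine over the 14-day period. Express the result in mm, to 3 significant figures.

ET₀ = 0.28 × (0.46 × 29.0 + 8.13) = 0.28 × 21.470 = 6.0116 mm/d
ETc = Kc × ET₀ = 0.77 × 6.0116 = 4.6289 mm/d
Over 14 days: 4.6289 × 14 = 64.805 mm

64.8 mm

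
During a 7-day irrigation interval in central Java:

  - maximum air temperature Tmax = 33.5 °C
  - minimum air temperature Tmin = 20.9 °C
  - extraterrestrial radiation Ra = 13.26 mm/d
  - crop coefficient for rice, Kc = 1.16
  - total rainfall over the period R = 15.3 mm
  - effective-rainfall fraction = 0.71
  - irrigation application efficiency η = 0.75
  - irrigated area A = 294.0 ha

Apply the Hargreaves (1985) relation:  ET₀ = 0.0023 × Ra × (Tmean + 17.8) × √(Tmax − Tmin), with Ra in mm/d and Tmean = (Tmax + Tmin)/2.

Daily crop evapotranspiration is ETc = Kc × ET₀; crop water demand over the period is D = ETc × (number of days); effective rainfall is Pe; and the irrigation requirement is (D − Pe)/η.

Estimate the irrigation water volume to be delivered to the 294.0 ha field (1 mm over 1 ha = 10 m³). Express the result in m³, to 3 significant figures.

112000 m³

Tmean = (33.5 + 20.9)/2 = 27.20 °C
ET₀ = 0.0023 × 13.26 × (27.20 + 17.8) × √12.6 = 0.0023 × 13.26 × 45.00 × 3.5496 = 4.8715 mm/d
ETc = Kc × ET₀ = 1.16 × 4.8715 = 5.6509 mm/d
Crop demand D = ETc × 7 d = 5.6509 × 7 = 39.556 mm
Pe = 0.71 × 15.3 = 10.863 mm
D − Pe = 39.556 − 10.863 = 28.693 mm
Gross irrigation = 28.693 / 0.75 = 38.257 mm
Volume = 38.257 mm × 294.0 ha × 10 = 112475.6 m³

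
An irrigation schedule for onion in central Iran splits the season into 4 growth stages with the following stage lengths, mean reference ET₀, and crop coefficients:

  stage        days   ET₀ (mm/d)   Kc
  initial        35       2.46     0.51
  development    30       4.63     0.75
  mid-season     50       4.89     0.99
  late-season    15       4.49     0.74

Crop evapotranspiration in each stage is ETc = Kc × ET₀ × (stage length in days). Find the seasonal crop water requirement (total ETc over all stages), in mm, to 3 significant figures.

440 mm

initial: 0.51 × 2.46 × 35 = 43.91 mm
development: 0.75 × 4.63 × 30 = 104.18 mm
mid-season: 0.99 × 4.89 × 50 = 242.06 mm
late-season: 0.74 × 4.49 × 15 = 49.84 mm
Seasonal total = 439.99 mm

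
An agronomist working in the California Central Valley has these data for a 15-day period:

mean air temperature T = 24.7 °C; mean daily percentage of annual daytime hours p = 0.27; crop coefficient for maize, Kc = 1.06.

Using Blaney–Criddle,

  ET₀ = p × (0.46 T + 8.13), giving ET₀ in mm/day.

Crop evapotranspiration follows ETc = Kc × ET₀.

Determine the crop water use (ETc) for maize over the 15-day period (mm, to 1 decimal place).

ET₀ = 0.27 × (0.46 × 24.7 + 8.13) = 0.27 × 19.492 = 5.2628 mm/d
ETc = Kc × ET₀ = 1.06 × 5.2628 = 5.5786 mm/d
Over 15 days: 5.5786 × 15 = 83.679 mm

83.7 mm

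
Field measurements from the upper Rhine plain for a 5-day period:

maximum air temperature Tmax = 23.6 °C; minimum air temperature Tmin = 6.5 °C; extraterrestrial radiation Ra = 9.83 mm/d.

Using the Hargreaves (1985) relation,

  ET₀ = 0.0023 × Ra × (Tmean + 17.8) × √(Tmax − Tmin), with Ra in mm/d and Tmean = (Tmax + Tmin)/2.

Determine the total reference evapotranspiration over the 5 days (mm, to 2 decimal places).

15.36 mm

Tmean = (23.6 + 6.5)/2 = 15.05 °C
ET₀ = 0.0023 × 9.83 × (15.05 + 17.8) × √17.1 = 0.0023 × 9.83 × 32.85 × 4.1352 = 3.0712 mm/d
Over 5 days: 3.0712 × 5 = 15.356 mm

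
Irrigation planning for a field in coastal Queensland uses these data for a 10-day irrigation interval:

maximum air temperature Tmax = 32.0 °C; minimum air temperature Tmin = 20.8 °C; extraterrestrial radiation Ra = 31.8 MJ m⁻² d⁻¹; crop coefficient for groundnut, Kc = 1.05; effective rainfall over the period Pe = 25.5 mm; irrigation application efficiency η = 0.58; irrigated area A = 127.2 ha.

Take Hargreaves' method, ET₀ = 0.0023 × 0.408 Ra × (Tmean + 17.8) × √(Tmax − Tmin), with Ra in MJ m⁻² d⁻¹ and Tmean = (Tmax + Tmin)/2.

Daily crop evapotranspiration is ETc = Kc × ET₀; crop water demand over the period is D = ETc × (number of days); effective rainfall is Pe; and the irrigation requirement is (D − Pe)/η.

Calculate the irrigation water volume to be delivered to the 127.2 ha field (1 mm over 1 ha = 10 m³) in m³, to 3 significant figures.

Tmean = (32.0 + 20.8)/2 = 26.40 °C
0.408 Ra = 0.408 × 31.8 = 12.9744 mm/d equivalent
ET₀ = 0.0023 × 12.9744 × (26.40 + 17.8) × √11.2 = 0.0023 × 12.9744 × 44.20 × 3.3466 = 4.4141 mm/d
ETc = Kc × ET₀ = 1.05 × 4.4141 = 4.6348 mm/d
Crop demand D = ETc × 10 d = 4.6348 × 10 = 46.348 mm
D − Pe = 46.348 − 25.5 = 20.848 mm
Gross irrigation = 20.848 / 0.58 = 35.945 mm
Volume = 35.945 mm × 127.2 ha × 10 = 45722.0 m³

45700 m³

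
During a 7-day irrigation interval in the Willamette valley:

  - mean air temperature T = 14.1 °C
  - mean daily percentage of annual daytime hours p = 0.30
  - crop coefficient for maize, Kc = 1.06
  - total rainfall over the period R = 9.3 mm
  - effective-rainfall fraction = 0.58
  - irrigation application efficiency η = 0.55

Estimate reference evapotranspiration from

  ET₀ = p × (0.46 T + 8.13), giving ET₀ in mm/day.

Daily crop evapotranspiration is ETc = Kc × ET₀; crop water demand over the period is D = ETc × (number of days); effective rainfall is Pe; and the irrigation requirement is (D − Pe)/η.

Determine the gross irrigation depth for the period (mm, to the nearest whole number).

49 mm

ET₀ = 0.30 × (0.46 × 14.1 + 8.13) = 0.30 × 14.616 = 4.3848 mm/d
ETc = Kc × ET₀ = 1.06 × 4.3848 = 4.6479 mm/d
Crop demand D = ETc × 7 d = 4.6479 × 7 = 32.535 mm
Pe = 0.58 × 9.3 = 5.394 mm
D − Pe = 32.535 − 5.394 = 27.141 mm
Gross irrigation = 27.141 / 0.55 = 49.347 mm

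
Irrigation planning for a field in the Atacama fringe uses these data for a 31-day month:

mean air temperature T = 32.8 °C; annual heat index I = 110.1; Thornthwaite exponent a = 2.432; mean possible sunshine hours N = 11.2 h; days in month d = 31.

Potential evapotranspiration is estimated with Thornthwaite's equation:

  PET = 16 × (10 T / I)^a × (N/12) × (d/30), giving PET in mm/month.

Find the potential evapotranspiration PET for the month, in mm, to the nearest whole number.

219 mm

10T/I = 10 × 32.8 / 110.1 = 2.9791
(10T/I)^a = 2.9791^2.432 = 14.2225
Uncorrected PET = 16 × 14.2225 = 227.560 mm
Correction = (N/12)(d/30) = (11.2/12)(31/30) = 0.9644
PET = 227.560 × 0.9644 = 219.459 mm/month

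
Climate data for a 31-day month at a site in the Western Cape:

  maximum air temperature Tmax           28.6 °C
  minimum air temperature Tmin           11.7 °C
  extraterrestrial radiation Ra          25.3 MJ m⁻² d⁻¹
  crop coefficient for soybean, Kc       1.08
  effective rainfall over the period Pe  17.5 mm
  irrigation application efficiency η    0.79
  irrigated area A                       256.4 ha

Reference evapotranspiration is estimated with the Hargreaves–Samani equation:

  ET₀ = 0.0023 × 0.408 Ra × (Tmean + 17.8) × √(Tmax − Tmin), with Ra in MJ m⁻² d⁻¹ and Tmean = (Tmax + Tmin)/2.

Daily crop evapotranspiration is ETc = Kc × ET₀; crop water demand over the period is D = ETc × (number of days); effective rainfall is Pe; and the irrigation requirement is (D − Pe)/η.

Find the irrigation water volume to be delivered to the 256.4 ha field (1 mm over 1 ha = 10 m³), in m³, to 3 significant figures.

346000 m³

Tmean = (28.6 + 11.7)/2 = 20.15 °C
0.408 Ra = 0.408 × 25.3 = 10.3224 mm/d equivalent
ET₀ = 0.0023 × 10.3224 × (20.15 + 17.8) × √16.9 = 0.0023 × 10.3224 × 37.95 × 4.1110 = 3.7040 mm/d
ETc = Kc × ET₀ = 1.08 × 3.7040 = 4.0003 mm/d
Crop demand D = ETc × 31 d = 4.0003 × 31 = 124.009 mm
D − Pe = 124.009 − 17.5 = 106.509 mm
Gross irrigation = 106.509 / 0.79 = 134.822 mm
Volume = 134.822 mm × 256.4 ha × 10 = 345683.6 m³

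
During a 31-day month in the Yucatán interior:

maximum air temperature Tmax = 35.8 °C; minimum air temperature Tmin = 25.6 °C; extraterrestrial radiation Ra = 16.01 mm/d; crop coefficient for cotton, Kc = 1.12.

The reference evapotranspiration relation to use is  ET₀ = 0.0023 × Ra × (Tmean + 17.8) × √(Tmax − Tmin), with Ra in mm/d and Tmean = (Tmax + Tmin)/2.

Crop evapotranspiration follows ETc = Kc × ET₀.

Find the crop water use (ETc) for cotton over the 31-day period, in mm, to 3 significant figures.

Tmean = (35.8 + 25.6)/2 = 30.70 °C
ET₀ = 0.0023 × 16.01 × (30.70 + 17.8) × √10.2 = 0.0023 × 16.01 × 48.50 × 3.1937 = 5.7037 mm/d
ETc = Kc × ET₀ = 1.12 × 5.7037 = 6.3881 mm/d
Over 31 days: 6.3881 × 31 = 198.031 mm

198 mm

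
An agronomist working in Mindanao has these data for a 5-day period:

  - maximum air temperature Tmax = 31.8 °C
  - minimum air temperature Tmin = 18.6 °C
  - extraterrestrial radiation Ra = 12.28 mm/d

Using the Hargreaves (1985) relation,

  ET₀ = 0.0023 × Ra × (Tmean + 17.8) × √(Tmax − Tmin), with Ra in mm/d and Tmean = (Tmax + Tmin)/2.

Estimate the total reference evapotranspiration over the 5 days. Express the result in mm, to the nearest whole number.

Tmean = (31.8 + 18.6)/2 = 25.20 °C
ET₀ = 0.0023 × 12.28 × (25.20 + 17.8) × √13.2 = 0.0023 × 12.28 × 43.00 × 3.6332 = 4.4125 mm/d
Over 5 days: 4.4125 × 5 = 22.063 mm

22 mm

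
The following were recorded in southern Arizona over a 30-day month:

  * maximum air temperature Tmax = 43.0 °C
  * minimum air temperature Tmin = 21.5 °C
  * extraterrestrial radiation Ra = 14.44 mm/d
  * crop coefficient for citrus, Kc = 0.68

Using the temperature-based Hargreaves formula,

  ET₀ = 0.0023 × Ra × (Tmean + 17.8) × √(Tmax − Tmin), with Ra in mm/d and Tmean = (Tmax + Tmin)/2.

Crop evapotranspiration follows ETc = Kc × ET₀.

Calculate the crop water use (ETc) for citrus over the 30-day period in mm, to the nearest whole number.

Tmean = (43.0 + 21.5)/2 = 32.25 °C
ET₀ = 0.0023 × 14.44 × (32.25 + 17.8) × √21.5 = 0.0023 × 14.44 × 50.05 × 4.6368 = 7.7076 mm/d
ETc = Kc × ET₀ = 0.68 × 7.7076 = 5.2412 mm/d
Over 30 days: 5.2412 × 30 = 157.236 mm

157 mm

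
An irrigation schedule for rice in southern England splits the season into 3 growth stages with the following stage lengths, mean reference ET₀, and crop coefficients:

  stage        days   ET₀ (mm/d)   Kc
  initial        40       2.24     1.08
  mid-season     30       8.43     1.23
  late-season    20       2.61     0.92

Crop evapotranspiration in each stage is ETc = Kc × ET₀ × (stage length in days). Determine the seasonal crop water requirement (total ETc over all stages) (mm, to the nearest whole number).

456 mm

initial: 1.08 × 2.24 × 40 = 96.77 mm
mid-season: 1.23 × 8.43 × 30 = 311.07 mm
late-season: 0.92 × 2.61 × 20 = 48.02 mm
Seasonal total = 455.86 mm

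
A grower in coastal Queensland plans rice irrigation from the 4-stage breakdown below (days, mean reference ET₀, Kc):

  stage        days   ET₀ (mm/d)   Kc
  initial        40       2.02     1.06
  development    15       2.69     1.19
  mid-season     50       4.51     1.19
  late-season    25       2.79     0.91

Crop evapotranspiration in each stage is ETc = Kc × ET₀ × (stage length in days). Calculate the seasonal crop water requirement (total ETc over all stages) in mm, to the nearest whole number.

465 mm

initial: 1.06 × 2.02 × 40 = 85.65 mm
development: 1.19 × 2.69 × 15 = 48.02 mm
mid-season: 1.19 × 4.51 × 50 = 268.35 mm
late-season: 0.91 × 2.79 × 25 = 63.47 mm
Seasonal total = 465.49 mm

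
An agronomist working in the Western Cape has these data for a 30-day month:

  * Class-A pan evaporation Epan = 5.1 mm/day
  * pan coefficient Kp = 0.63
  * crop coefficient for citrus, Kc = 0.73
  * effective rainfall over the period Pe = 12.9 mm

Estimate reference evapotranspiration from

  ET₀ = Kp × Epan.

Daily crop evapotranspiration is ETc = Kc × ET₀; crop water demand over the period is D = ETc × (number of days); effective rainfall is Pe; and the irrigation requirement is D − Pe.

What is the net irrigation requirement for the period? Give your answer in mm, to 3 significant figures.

57.5 mm

ET₀ = 0.63 × 5.1 = 3.2130 mm/d
ETc = Kc × ET₀ = 0.73 × 3.2130 = 2.3455 mm/d
Crop demand D = ETc × 30 d = 2.3455 × 30 = 70.365 mm
D − Pe = 70.365 − 12.9 = 57.465 mm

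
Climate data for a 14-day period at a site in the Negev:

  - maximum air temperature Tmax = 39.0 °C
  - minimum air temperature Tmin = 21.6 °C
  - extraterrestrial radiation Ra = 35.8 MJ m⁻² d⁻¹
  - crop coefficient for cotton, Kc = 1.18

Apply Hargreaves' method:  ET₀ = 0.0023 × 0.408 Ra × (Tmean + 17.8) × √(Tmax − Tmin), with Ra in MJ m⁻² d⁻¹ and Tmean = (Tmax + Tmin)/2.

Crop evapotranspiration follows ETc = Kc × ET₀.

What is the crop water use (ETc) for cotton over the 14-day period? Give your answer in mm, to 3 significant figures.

111 mm

Tmean = (39.0 + 21.6)/2 = 30.30 °C
0.408 Ra = 0.408 × 35.8 = 14.6064 mm/d equivalent
ET₀ = 0.0023 × 14.6064 × (30.30 + 17.8) × √17.4 = 0.0023 × 14.6064 × 48.10 × 4.1713 = 6.7404 mm/d
ETc = Kc × ET₀ = 1.18 × 6.7404 = 7.9537 mm/d
Over 14 days: 7.9537 × 14 = 111.352 mm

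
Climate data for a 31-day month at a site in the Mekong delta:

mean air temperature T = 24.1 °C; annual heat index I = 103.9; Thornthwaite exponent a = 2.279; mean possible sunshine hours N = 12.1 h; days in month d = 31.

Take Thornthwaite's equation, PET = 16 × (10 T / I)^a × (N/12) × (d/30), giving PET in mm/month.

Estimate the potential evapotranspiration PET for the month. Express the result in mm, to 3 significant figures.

113 mm

10T/I = 10 × 24.1 / 103.9 = 2.3195
(10T/I)^a = 2.3195^2.279 = 6.8035
Uncorrected PET = 16 × 6.8035 = 108.856 mm
Correction = (N/12)(d/30) = (12.1/12)(31/30) = 1.0419
PET = 108.856 × 1.0419 = 113.417 mm/month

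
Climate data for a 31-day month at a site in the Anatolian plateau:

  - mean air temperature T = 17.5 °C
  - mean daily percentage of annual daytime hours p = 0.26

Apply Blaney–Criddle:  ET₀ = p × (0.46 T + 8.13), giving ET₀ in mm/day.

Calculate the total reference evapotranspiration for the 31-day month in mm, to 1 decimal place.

ET₀ = 0.26 × (0.46 × 17.5 + 8.13) = 0.26 × 16.180 = 4.2068 mm/d
Monthly total = 4.2068 × 31 = 130.411 mm

130.4 mm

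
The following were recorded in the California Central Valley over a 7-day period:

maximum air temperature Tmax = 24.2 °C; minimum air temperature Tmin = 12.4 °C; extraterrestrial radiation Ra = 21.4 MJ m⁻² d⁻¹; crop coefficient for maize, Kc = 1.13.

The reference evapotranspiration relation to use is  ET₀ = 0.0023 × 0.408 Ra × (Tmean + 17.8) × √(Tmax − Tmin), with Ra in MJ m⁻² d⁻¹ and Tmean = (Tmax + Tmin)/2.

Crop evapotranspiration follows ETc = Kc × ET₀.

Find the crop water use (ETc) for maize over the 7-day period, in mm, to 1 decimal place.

Tmean = (24.2 + 12.4)/2 = 18.30 °C
0.408 Ra = 0.408 × 21.4 = 8.7312 mm/d equivalent
ET₀ = 0.0023 × 8.7312 × (18.30 + 17.8) × √11.8 = 0.0023 × 8.7312 × 36.10 × 3.4351 = 2.4903 mm/d
ETc = Kc × ET₀ = 1.13 × 2.4903 = 2.8140 mm/d
Over 7 days: 2.8140 × 7 = 19.698 mm

19.7 mm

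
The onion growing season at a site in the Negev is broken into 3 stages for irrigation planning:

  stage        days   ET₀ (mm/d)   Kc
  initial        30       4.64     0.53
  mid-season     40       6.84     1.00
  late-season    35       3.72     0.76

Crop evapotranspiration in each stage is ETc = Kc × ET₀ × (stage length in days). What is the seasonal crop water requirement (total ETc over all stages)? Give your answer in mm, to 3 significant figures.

446 mm

initial: 0.53 × 4.64 × 30 = 73.78 mm
mid-season: 1.00 × 6.84 × 40 = 273.60 mm
late-season: 0.76 × 3.72 × 35 = 98.95 mm
Seasonal total = 446.33 mm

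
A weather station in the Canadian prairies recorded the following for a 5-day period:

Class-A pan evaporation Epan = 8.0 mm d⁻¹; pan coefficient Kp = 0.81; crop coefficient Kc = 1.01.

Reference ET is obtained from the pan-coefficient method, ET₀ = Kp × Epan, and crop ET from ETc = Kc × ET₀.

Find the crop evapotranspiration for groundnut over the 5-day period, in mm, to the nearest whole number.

33 mm

ET₀ = 0.81 × 8.0 = 6.4800 mm/d
ETc = Kc × ET₀ = 1.01 × 6.4800 = 6.5448 mm/d
Over 5 days: 6.5448 × 5 = 32.724 mm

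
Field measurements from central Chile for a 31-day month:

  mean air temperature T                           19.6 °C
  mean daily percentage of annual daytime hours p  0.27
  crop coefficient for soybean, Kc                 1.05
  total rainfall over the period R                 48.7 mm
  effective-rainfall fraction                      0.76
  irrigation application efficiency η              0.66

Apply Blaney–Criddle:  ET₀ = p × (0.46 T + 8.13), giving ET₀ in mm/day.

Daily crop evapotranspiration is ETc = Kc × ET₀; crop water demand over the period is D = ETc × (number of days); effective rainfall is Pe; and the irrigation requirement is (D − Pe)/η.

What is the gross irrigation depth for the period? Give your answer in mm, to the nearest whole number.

ET₀ = 0.27 × (0.46 × 19.6 + 8.13) = 0.27 × 17.146 = 4.6294 mm/d
ETc = Kc × ET₀ = 1.05 × 4.6294 = 4.8609 mm/d
Crop demand D = ETc × 31 d = 4.8609 × 31 = 150.688 mm
Pe = 0.76 × 48.7 = 37.012 mm
D − Pe = 150.688 − 37.012 = 113.676 mm
Gross irrigation = 113.676 / 0.66 = 172.236 mm

172 mm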